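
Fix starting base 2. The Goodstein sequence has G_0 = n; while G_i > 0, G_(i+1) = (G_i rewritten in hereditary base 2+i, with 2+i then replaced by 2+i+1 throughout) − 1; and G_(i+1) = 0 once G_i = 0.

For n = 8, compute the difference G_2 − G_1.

G_0 = 8. HB_2(8) = 2^(2 + 1). Bump = 81. G_1 = 80.
G_1 = 80. HB_3(80) = 2·3^3 + 2·3^2 + 2·3 + 2. Bump = 554. G_2 = 553.

473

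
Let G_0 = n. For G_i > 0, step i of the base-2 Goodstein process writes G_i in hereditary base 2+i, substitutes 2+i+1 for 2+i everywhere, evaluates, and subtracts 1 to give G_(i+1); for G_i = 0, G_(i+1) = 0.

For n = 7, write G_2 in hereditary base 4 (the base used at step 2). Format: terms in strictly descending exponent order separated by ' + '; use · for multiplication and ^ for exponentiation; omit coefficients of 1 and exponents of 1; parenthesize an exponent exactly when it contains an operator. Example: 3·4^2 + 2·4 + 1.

(0) 7|_2 = 2^2 + 2 + 1 ↦ 3^3 + 3 + 1|_3 = 31 ⇒ 30
(1) 30|_3 = 3^3 + 3 ↦ 4^4 + 4|_4 = 260 ⇒ 259

4^4 + 3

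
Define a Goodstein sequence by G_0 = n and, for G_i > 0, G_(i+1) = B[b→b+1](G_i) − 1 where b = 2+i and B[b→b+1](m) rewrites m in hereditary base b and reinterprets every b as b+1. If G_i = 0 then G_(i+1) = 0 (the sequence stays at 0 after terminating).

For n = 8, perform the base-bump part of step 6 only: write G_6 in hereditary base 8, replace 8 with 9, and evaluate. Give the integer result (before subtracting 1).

step 0: 8 = 2^(2 + 1); sub 3 for 2: 3^(3 + 1); = 81; G_1 = 81−1 = 80
step 1: 80 = 2·3^3 + 2·3^2 + 2·3 + 2; sub 4 for 3: 2·4^4 + 2·4^2 + 2·4 + 2; = 554; G_2 = 554−1 = 553
step 2: 553 = 2·4^4 + 2·4^2 + 2·4 + 1; sub 5 for 4: 2·5^5 + 2·5^2 + 2·5 + 1; = 6311; G_3 = 6311−1 = 6310
step 3: 6310 = 2·5^5 + 2·5^2 + 2·5; sub 6 for 5: 2·6^6 + 2·6^2 + 2·6; = 93396; G_4 = 93396−1 = 93395
step 4: 93395 = 2·6^6 + 2·6^2 + 6 + 5; sub 7 for 6: 2·7^7 + 2·7^2 + 7 + 5; = 1647196; G_5 = 1647196−1 = 1647195
step 5: 1647195 = 2·7^7 + 2·7^2 + 7 + 4; sub 8 for 7: 2·8^8 + 2·8^2 + 8 + 4; = 33554572; G_6 = 33554572−1 = 33554571
step 6: 33554571 = 2·8^8 + 2·8^2 + 8 + 3; sub 9 for 8: 2·9^9 + 2·9^2 + 9 + 3; = 774841152; G_7 = 774841152−1 = 774841151

774841152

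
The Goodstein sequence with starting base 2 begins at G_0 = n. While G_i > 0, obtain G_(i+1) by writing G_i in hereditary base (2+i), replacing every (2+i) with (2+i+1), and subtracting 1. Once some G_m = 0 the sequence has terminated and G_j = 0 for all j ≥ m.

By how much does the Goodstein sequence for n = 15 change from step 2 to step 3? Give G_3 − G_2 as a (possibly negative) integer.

17469

i=0: 15 = 2^(2 + 1) + 2^2 + 2 + 1 (b=2); 2→3: 3^(3 + 1) + 3^3 + 3 + 1 = 112; 112−1 = 111
i=1: 111 = 3^(3 + 1) + 3^3 + 3 (b=3); 3→4: 4^(4 + 1) + 4^4 + 4 = 1284; 1284−1 = 1283
i=2: 1283 = 4^(4 + 1) + 4^4 + 3 (b=4); 4→5: 5^(5 + 1) + 5^5 + 3 = 18753; 18753−1 = 18752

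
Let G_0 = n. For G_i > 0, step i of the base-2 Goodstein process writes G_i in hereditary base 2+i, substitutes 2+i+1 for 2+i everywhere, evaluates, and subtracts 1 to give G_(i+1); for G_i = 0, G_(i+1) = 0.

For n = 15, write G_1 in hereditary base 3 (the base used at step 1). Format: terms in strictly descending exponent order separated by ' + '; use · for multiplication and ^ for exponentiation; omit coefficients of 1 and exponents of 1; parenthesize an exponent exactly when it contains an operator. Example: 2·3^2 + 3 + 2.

3^(3 + 1) + 3^3 + 3

G_0=15  [base 2] 2^(2 + 1) + 2^2 + 2 + 1  →[2↦3]→  3^(3 + 1) + 3^3 + 3 + 1 = 112  −1 ⇒ G_1=111
G_1=111  [base 3] 3^(3 + 1) + 3^3 + 3  →[3↦4]→  4^(4 + 1) + 4^4 + 4 = 1284  −1 ⇒ G_2=1283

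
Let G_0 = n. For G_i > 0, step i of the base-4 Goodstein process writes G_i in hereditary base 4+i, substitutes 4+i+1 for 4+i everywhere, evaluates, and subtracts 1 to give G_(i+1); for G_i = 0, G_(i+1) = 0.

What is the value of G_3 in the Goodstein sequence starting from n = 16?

step 0: 16 = 4^2; sub 5 for 4: 5^2; = 25; G_1 = 25−1 = 24
step 1: 24 = 4·5 + 4; sub 6 for 5: 4·6 + 4; = 28; G_2 = 28−1 = 27
step 2: 27 = 4·6 + 3; sub 7 for 6: 4·7 + 3; = 31; G_3 = 31−1 = 30

30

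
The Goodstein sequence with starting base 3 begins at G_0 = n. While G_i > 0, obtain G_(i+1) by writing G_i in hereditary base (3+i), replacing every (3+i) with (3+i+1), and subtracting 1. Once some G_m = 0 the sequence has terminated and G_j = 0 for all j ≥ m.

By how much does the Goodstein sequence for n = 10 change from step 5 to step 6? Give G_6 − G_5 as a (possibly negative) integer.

G_0=10  [base 3] 3^2 + 1  →[3↦4]→  4^2 + 1 = 17  −1 ⇒ G_1=16
G_1=16  [base 4] 4^2  →[4↦5]→  5^2 = 25  −1 ⇒ G_2=24
G_2=24  [base 5] 4·5 + 4  →[5↦6]→  4·6 + 4 = 28  −1 ⇒ G_3=27
G_3=27  [base 6] 4·6 + 3  →[6↦7]→  4·7 + 3 = 31  −1 ⇒ G_4=30
G_4=30  [base 7] 4·7 + 2  →[7↦8]→  4·8 + 2 = 34  −1 ⇒ G_5=33
G_5=33  [base 8] 4·8 + 1  →[8↦9]→  4·9 + 1 = 37  −1 ⇒ G_6=36

3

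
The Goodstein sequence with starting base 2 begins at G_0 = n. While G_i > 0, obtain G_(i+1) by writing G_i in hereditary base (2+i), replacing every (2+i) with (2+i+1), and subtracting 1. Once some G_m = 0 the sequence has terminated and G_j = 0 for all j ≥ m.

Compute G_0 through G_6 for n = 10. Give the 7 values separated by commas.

10, 83, 1025, 15625, 279935, 4215754, 84073323

G_0 = 10. HB_2(10) = 2^(2 + 1) + 2. Bump = 84. G_1 = 83.
G_1 = 83. HB_3(83) = 3^(3 + 1) + 2. Bump = 1026. G_2 = 1025.
G_2 = 1025. HB_4(1025) = 4^(4 + 1) + 1. Bump = 15626. G_3 = 15625.
G_3 = 15625. HB_5(15625) = 5^(5 + 1). Bump = 279936. G_4 = 279935.
G_4 = 279935. HB_6(279935) = 5·6^6 + 5·6^5 + 5·6^4 + 5·6^3 + 5·6^2 + 5·6 + 5. Bump = 4215755. G_5 = 4215754.
G_5 = 4215754. HB_7(4215754) = 5·7^7 + 5·7^5 + 5·7^4 + 5·7^3 + 5·7^2 + 5·7 + 4. Bump = 84073324. G_6 = 84073323.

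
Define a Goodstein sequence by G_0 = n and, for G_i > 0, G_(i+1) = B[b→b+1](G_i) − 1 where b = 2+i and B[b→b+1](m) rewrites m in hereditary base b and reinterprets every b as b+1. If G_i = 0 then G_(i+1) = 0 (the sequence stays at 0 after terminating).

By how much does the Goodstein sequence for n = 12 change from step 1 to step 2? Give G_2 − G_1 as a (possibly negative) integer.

base 2: 12 = 2^(2 + 1) + 2^2; at 3: 3^(3 + 1) + 3^3 = 108; next = 107
base 3: 107 = 3^(3 + 1) + 2·3^2 + 2·3 + 2; at 4: 4^(4 + 1) + 2·4^2 + 2·4 + 2 = 1066; next = 1065

958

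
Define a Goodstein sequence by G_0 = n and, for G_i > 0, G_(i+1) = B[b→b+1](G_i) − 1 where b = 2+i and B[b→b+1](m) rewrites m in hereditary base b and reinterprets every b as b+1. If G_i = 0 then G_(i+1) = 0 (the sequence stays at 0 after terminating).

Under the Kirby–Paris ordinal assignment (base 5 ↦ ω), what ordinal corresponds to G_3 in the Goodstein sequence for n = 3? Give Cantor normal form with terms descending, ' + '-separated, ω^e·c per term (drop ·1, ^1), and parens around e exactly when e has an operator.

step 0: 3 = 2 + 1; sub 3 for 2: 3 + 1; = 4; G_1 = 4−1 = 3
step 1: 3 = 3; sub 4 for 3: 4; = 4; G_2 = 4−1 = 3
step 2: 3 = 3; sub 5 for 4: 3; = 3; G_3 = 3−1 = 2
step 3: 2 = 2; sub 6 for 5: 2; = 2; G_4 = 2−1 = 1

2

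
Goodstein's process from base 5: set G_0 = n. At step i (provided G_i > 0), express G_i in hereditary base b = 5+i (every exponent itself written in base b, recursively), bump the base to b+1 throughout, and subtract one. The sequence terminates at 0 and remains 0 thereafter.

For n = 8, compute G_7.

5

G_0 = 8. HB_5(8) = 5 + 3. Bump = 9. G_1 = 8.
G_1 = 8. HB_6(8) = 6 + 2. Bump = 9. G_2 = 8.
G_2 = 8. HB_7(8) = 7 + 1. Bump = 9. G_3 = 8.
G_3 = 8. HB_8(8) = 8. Bump = 9. G_4 = 8.
G_4 = 8. HB_9(8) = 8. Bump = 8. G_5 = 7.
G_5 = 7. HB_10(7) = 7. Bump = 7. G_6 = 6.
G_6 = 6. HB_11(6) = 6. Bump = 6. G_7 = 5.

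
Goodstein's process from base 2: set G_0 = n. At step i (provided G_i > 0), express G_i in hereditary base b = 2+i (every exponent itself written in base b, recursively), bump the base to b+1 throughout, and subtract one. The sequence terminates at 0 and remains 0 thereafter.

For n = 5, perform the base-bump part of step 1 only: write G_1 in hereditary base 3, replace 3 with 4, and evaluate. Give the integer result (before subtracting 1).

i=0: 5 = 2^2 + 1 (b=2); 2→3: 3^3 + 1 = 28; 28−1 = 27
i=1: 27 = 3^3 (b=3); 3→4: 4^4 = 256; 256−1 = 255

256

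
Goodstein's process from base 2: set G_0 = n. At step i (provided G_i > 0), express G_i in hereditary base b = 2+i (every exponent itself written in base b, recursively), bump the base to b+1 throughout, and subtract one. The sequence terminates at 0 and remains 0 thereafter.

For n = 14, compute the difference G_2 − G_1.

1171

[0] 14 ≡ 2^(2 + 1) + 2^2 + 2 (base 2). Lift 3: 111. −1: 110.
[1] 110 ≡ 3^(3 + 1) + 3^3 + 2 (base 3). Lift 4: 1282. −1: 1281.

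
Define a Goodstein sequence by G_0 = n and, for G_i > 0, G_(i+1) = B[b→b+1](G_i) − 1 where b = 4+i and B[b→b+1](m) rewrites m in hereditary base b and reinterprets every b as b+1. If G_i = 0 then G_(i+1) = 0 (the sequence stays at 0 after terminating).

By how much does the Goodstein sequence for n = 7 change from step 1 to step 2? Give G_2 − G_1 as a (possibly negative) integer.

step 0: 7 = 4 + 3; sub 5 for 4: 5 + 3; = 8; G_1 = 8−1 = 7
step 1: 7 = 5 + 2; sub 6 for 5: 6 + 2; = 8; G_2 = 8−1 = 7

0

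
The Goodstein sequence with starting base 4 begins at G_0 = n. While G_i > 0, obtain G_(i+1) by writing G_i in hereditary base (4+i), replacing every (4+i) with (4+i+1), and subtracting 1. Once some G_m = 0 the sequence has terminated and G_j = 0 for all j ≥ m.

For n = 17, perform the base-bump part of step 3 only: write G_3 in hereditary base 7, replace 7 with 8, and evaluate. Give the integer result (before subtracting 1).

44

i=0: 17 = 4^2 + 1 (b=4); 4→5: 5^2 + 1 = 26; 26−1 = 25
i=1: 25 = 5^2 (b=5); 5→6: 6^2 = 36; 36−1 = 35
i=2: 35 = 5·6 + 5 (b=6); 6→7: 5·7 + 5 = 40; 40−1 = 39
i=3: 39 = 5·7 + 4 (b=7); 7→8: 5·8 + 4 = 44; 44−1 = 43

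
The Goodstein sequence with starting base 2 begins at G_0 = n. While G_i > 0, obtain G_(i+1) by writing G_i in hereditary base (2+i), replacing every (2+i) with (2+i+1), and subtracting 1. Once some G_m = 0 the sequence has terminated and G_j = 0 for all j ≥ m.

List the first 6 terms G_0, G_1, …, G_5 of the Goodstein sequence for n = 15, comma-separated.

15, 111, 1283, 18752, 326593, 6588344

15 —HB2→ 2^(2 + 1) + 2^2 + 2 + 1 —bump→ 3^(3 + 1) + 3^3 + 3 + 1 = 112 —(−1)→ 111
111 —HB3→ 3^(3 + 1) + 3^3 + 3 —bump→ 4^(4 + 1) + 4^4 + 4 = 1284 —(−1)→ 1283
1283 —HB4→ 4^(4 + 1) + 4^4 + 3 —bump→ 5^(5 + 1) + 5^5 + 3 = 18753 —(−1)→ 18752
18752 —HB5→ 5^(5 + 1) + 5^5 + 2 —bump→ 6^(6 + 1) + 6^6 + 2 = 326594 —(−1)→ 326593
326593 —HB6→ 6^(6 + 1) + 6^6 + 1 —bump→ 7^(7 + 1) + 7^7 + 1 = 6588345 —(−1)→ 6588344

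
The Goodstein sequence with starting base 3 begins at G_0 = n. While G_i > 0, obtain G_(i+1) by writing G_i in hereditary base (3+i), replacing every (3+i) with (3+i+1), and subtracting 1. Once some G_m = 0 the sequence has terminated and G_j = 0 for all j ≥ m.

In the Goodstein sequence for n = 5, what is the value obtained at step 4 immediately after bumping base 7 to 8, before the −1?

4

5 —HB3→ 3 + 2 —bump→ 4 + 2 = 6 —(−1)→ 5
5 —HB4→ 4 + 1 —bump→ 5 + 1 = 6 —(−1)→ 5
5 —HB5→ 5 —bump→ 6 = 6 —(−1)→ 5
5 —HB6→ 5 —bump→ 5 = 5 —(−1)→ 4
4 —HB7→ 4 —bump→ 4 = 4 —(−1)→ 3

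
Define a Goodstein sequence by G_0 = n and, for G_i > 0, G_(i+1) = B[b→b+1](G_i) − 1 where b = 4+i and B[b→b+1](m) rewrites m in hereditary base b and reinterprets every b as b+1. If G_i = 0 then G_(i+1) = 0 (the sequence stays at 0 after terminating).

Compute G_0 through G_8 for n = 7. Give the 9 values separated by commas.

7, 7, 7, 7, 7, 6, 5, 4, 3

G_0 = 7. HB_4(7) = 4 + 3. Bump = 8. G_1 = 7.
G_1 = 7. HB_5(7) = 5 + 2. Bump = 8. G_2 = 7.
G_2 = 7. HB_6(7) = 6 + 1. Bump = 8. G_3 = 7.
G_3 = 7. HB_7(7) = 7. Bump = 8. G_4 = 7.
G_4 = 7. HB_8(7) = 7. Bump = 7. G_5 = 6.
G_5 = 6. HB_9(6) = 6. Bump = 6. G_6 = 5.
G_6 = 5. HB_10(5) = 5. Bump = 5. G_7 = 4.
G_7 = 4. HB_11(4) = 4. Bump = 4. G_8 = 3.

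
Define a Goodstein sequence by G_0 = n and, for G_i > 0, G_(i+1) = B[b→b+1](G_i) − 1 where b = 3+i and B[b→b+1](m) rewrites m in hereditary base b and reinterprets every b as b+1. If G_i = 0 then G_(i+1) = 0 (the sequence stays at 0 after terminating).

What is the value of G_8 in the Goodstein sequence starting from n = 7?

8

base 3: 7 = 2·3 + 1; at 4: 2·4 + 1 = 9; next = 8
base 4: 8 = 2·4; at 5: 2·5 = 10; next = 9
base 5: 9 = 5 + 4; at 6: 6 + 4 = 10; next = 9
base 6: 9 = 6 + 3; at 7: 7 + 3 = 10; next = 9
base 7: 9 = 7 + 2; at 8: 8 + 2 = 10; next = 9
base 8: 9 = 8 + 1; at 9: 9 + 1 = 10; next = 9
base 9: 9 = 9; at 10: 10 = 10; next = 9
base 10: 9 = 9; at 11: 9 = 9; next = 8
base 11: 8 = 8; at 12: 8 = 8; next = 7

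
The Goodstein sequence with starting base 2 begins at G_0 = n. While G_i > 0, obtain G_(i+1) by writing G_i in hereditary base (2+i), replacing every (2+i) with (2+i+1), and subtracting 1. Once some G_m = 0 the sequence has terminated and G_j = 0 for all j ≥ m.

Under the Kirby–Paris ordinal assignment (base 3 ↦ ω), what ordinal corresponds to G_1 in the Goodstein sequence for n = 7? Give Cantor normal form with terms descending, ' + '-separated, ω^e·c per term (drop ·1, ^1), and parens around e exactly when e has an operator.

ω^ω + ω

base 2: 7 = 2^2 + 2 + 1; at 3: 3^3 + 3 + 1 = 31; next = 30
base 3: 30 = 3^3 + 3; at 4: 4^4 + 4 = 260; next = 259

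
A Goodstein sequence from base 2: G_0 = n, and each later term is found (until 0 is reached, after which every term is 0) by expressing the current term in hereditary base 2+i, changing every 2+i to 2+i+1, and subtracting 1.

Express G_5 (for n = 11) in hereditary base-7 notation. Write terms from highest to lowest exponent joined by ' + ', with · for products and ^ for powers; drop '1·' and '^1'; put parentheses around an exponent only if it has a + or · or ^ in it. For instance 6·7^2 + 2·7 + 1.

i=0: 11 = 2^(2 + 1) + 2 + 1 (b=2); 2→3: 3^(3 + 1) + 3 + 1 = 85; 85−1 = 84
i=1: 84 = 3^(3 + 1) + 3 (b=3); 3→4: 4^(4 + 1) + 4 = 1028; 1028−1 = 1027
i=2: 1027 = 4^(4 + 1) + 3 (b=4); 4→5: 5^(5 + 1) + 3 = 15628; 15628−1 = 15627
i=3: 15627 = 5^(5 + 1) + 2 (b=5); 5→6: 6^(6 + 1) + 2 = 279938; 279938−1 = 279937
i=4: 279937 = 6^(6 + 1) + 1 (b=6); 6→7: 7^(7 + 1) + 1 = 5764802; 5764802−1 = 5764801
i=5: 5764801 = 7^(7 + 1) (b=7); 7→8: 8^(8 + 1) = 134217728; 134217728−1 = 134217727

7^(7 + 1)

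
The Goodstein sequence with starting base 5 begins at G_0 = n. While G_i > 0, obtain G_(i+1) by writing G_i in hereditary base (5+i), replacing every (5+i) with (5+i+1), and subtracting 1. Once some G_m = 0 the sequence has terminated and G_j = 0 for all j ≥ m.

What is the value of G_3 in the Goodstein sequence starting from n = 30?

i=0: 30 = 5^2 + 5 (b=5); 5→6: 6^2 + 6 = 42; 42−1 = 41
i=1: 41 = 6^2 + 5 (b=6); 6→7: 7^2 + 5 = 54; 54−1 = 53
i=2: 53 = 7^2 + 4 (b=7); 7→8: 8^2 + 4 = 68; 68−1 = 67
i=3: 67 = 8^2 + 3 (b=8); 8→9: 9^2 + 3 = 84; 84−1 = 83

67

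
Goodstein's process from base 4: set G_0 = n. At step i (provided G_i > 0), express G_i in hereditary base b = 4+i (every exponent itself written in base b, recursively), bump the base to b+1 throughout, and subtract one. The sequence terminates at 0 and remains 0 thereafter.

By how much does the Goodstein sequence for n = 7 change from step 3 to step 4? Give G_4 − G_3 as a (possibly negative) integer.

0

G_0 = 7. HB_4(7) = 4 + 3. Bump = 8. G_1 = 7.
G_1 = 7. HB_5(7) = 5 + 2. Bump = 8. G_2 = 7.
G_2 = 7. HB_6(7) = 6 + 1. Bump = 8. G_3 = 7.
G_3 = 7. HB_7(7) = 7. Bump = 8. G_4 = 7.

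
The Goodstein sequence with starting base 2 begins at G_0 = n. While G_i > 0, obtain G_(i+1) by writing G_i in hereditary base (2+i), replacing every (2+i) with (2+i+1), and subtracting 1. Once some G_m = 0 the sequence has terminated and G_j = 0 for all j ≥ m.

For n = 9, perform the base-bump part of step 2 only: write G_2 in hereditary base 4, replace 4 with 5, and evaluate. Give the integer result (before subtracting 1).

9843

G_0=9  [base 2] 2^(2 + 1) + 1  →[2↦3]→  3^(3 + 1) + 1 = 82  −1 ⇒ G_1=81
G_1=81  [base 3] 3^(3 + 1)  →[3↦4]→  4^(4 + 1) = 1024  −1 ⇒ G_2=1023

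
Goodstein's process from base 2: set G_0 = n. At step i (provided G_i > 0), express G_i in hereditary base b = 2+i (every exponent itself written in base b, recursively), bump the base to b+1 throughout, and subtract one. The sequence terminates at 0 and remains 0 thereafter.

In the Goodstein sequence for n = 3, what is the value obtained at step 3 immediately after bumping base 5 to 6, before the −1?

base 2: 3 = 2 + 1; at 3: 3 + 1 = 4; next = 3
base 3: 3 = 3; at 4: 4 = 4; next = 3
base 4: 3 = 3; at 5: 3 = 3; next = 2

2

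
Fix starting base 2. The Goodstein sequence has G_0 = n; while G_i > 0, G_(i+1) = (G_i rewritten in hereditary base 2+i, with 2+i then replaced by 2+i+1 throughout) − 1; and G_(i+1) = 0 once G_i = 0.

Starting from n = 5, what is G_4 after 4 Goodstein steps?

775

base 2: 5 = 2^2 + 1; at 3: 3^3 + 1 = 28; next = 27
base 3: 27 = 3^3; at 4: 4^4 = 256; next = 255
base 4: 255 = 3·4^3 + 3·4^2 + 3·4 + 3; at 5: 3·5^3 + 3·5^2 + 3·5 + 3 = 468; next = 467
base 5: 467 = 3·5^3 + 3·5^2 + 3·5 + 2; at 6: 3·6^3 + 3·6^2 + 3·6 + 2 = 776; next = 775
base 6: 775 = 3·6^3 + 3·6^2 + 3·6 + 1; at 7: 3·7^3 + 3·7^2 + 3·7 + 1 = 1198; next = 1197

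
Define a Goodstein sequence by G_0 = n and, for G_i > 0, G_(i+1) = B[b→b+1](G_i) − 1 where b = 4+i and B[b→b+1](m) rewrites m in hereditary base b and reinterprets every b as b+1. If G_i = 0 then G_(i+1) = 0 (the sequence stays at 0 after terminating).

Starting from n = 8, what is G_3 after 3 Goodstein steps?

9

8 —HB4→ 2·4 —bump→ 2·5 = 10 —(−1)→ 9
9 —HB5→ 5 + 4 —bump→ 6 + 4 = 10 —(−1)→ 9
9 —HB6→ 6 + 3 —bump→ 7 + 3 = 10 —(−1)→ 9
9 —HB7→ 7 + 2 —bump→ 8 + 2 = 10 —(−1)→ 9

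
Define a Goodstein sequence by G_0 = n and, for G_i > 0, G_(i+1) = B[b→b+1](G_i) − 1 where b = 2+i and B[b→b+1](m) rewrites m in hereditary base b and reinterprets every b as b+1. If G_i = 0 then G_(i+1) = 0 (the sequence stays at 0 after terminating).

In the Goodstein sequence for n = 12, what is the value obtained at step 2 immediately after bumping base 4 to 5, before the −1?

15686

(0) 12|_2 = 2^(2 + 1) + 2^2 ↦ 3^(3 + 1) + 3^3|_3 = 108 ⇒ 107
(1) 107|_3 = 3^(3 + 1) + 2·3^2 + 2·3 + 2 ↦ 4^(4 + 1) + 2·4^2 + 2·4 + 2|_4 = 1066 ⇒ 1065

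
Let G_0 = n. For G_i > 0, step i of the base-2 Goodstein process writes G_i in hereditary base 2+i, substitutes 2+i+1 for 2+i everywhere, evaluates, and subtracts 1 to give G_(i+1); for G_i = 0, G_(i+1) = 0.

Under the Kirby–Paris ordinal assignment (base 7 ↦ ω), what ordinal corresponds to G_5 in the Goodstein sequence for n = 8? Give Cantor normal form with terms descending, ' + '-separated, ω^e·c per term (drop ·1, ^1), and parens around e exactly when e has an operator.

(0) 8|_2 = 2^(2 + 1) ↦ 3^(3 + 1)|_3 = 81 ⇒ 80
(1) 80|_3 = 2·3^3 + 2·3^2 + 2·3 + 2 ↦ 2·4^4 + 2·4^2 + 2·4 + 2|_4 = 554 ⇒ 553
(2) 553|_4 = 2·4^4 + 2·4^2 + 2·4 + 1 ↦ 2·5^5 + 2·5^2 + 2·5 + 1|_5 = 6311 ⇒ 6310
(3) 6310|_5 = 2·5^5 + 2·5^2 + 2·5 ↦ 2·6^6 + 2·6^2 + 2·6|_6 = 93396 ⇒ 93395
(4) 93395|_6 = 2·6^6 + 2·6^2 + 6 + 5 ↦ 2·7^7 + 2·7^2 + 7 + 5|_7 = 1647196 ⇒ 1647195
(5) 1647195|_7 = 2·7^7 + 2·7^2 + 7 + 4 ↦ 2·8^8 + 2·8^2 + 8 + 4|_8 = 33554572 ⇒ 33554571

ω^ω·2 + ω^2·2 + ω + 4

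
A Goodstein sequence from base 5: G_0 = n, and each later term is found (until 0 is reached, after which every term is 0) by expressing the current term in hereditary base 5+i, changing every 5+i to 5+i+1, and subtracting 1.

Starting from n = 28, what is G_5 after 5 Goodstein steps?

step 0: 28 = 5^2 + 3; sub 6 for 5: 6^2 + 3; = 39; G_1 = 39−1 = 38
step 1: 38 = 6^2 + 2; sub 7 for 6: 7^2 + 2; = 51; G_2 = 51−1 = 50
step 2: 50 = 7^2 + 1; sub 8 for 7: 8^2 + 1; = 65; G_3 = 65−1 = 64
step 3: 64 = 8^2; sub 9 for 8: 9^2; = 81; G_4 = 81−1 = 80
step 4: 80 = 8·9 + 8; sub 10 for 9: 8·10 + 8; = 88; G_5 = 88−1 = 87

87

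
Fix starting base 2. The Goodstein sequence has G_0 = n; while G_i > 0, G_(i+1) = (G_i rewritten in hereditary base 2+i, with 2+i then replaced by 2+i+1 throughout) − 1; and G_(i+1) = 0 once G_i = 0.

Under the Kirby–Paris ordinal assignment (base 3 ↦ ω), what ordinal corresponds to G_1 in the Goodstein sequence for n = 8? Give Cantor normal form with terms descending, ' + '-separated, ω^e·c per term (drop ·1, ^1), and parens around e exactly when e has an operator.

i=0: 8 = 2^(2 + 1) (b=2); 2→3: 3^(3 + 1) = 81; 81−1 = 80
i=1: 80 = 2·3^3 + 2·3^2 + 2·3 + 2 (b=3); 3→4: 2·4^4 + 2·4^2 + 2·4 + 2 = 554; 554−1 = 553

ω^ω·2 + ω^2·2 + ω·2 + 2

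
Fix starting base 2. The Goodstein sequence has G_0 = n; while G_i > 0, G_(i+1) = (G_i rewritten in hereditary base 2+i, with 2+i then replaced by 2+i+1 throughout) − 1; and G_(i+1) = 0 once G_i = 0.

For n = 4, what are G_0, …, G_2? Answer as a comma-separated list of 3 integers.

step 0: 4 = 2^2; sub 3 for 2: 3^3; = 27; G_1 = 27−1 = 26
step 1: 26 = 2·3^2 + 2·3 + 2; sub 4 for 3: 2·4^2 + 2·4 + 2; = 42; G_2 = 42−1 = 41

4, 26, 41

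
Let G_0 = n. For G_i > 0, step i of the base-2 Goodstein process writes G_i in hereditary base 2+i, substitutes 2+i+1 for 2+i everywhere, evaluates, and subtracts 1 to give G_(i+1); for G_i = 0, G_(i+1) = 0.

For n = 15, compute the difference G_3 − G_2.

(0) 15|_2 = 2^(2 + 1) + 2^2 + 2 + 1 ↦ 3^(3 + 1) + 3^3 + 3 + 1|_3 = 112 ⇒ 111
(1) 111|_3 = 3^(3 + 1) + 3^3 + 3 ↦ 4^(4 + 1) + 4^4 + 4|_4 = 1284 ⇒ 1283
(2) 1283|_4 = 4^(4 + 1) + 4^4 + 3 ↦ 5^(5 + 1) + 5^5 + 3|_5 = 18753 ⇒ 18752

17469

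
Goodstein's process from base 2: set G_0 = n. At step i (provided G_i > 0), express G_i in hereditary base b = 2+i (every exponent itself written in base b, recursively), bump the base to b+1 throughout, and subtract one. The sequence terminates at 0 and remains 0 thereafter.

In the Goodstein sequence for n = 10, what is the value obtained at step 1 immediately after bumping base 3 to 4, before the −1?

1026

G_0 = 10. HB_2(10) = 2^(2 + 1) + 2. Bump = 84. G_1 = 83.
G_1 = 83. HB_3(83) = 3^(3 + 1) + 2. Bump = 1026. G_2 = 1025.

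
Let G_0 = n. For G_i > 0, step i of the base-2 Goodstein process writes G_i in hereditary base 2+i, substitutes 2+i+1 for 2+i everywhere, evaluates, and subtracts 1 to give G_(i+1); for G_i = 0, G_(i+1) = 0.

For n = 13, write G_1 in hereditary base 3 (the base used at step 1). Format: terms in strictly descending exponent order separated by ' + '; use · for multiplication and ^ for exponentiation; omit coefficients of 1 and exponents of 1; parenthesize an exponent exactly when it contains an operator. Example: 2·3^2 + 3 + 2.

3^(3 + 1) + 3^3

G_0 = 13. HB_2(13) = 2^(2 + 1) + 2^2 + 1. Bump = 109. G_1 = 108.
G_1 = 108. HB_3(108) = 3^(3 + 1) + 3^3. Bump = 1280. G_2 = 1279.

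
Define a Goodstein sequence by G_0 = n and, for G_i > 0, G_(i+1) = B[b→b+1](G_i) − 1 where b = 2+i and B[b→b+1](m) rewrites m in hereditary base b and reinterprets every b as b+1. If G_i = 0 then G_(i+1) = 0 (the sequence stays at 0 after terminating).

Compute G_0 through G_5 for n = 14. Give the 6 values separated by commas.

[0] 14 ≡ 2^(2 + 1) + 2^2 + 2 (base 2). Lift 3: 111. −1: 110.
[1] 110 ≡ 3^(3 + 1) + 3^3 + 2 (base 3). Lift 4: 1282. −1: 1281.
[2] 1281 ≡ 4^(4 + 1) + 4^4 + 1 (base 4). Lift 5: 18751. −1: 18750.
[3] 18750 ≡ 5^(5 + 1) + 5^5 (base 5). Lift 6: 326592. −1: 326591.
[4] 326591 ≡ 6^(6 + 1) + 5·6^5 + 5·6^4 + 5·6^3 + 5·6^2 + 5·6 + 5 (base 6). Lift 7: 5862841. −1: 5862840.

14, 110, 1281, 18750, 326591, 5862840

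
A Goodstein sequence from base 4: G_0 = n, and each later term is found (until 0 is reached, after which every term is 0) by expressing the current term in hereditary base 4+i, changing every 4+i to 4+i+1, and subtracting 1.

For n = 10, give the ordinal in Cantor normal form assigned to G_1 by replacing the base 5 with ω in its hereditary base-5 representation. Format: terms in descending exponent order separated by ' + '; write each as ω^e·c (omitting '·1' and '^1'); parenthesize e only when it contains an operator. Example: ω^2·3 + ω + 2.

ω·2 + 1

i=0: 10 = 2·4 + 2 (b=4); 4→5: 2·5 + 2 = 12; 12−1 = 11
i=1: 11 = 2·5 + 1 (b=5); 5→6: 2·6 + 1 = 13; 13−1 = 12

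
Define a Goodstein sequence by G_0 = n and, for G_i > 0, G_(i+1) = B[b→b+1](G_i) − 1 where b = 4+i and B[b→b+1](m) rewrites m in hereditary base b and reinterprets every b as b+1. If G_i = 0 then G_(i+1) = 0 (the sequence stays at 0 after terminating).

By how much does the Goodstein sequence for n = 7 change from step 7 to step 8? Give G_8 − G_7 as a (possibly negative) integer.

-1

G_0 = 7. HB_4(7) = 4 + 3. Bump = 8. G_1 = 7.
G_1 = 7. HB_5(7) = 5 + 2. Bump = 8. G_2 = 7.
G_2 = 7. HB_6(7) = 6 + 1. Bump = 8. G_3 = 7.
G_3 = 7. HB_7(7) = 7. Bump = 8. G_4 = 7.
G_4 = 7. HB_8(7) = 7. Bump = 7. G_5 = 6.
G_5 = 6. HB_9(6) = 6. Bump = 6. G_6 = 5.
G_6 = 5. HB_10(5) = 5. Bump = 5. G_7 = 4.
G_7 = 4. HB_11(4) = 4. Bump = 4. G_8 = 3.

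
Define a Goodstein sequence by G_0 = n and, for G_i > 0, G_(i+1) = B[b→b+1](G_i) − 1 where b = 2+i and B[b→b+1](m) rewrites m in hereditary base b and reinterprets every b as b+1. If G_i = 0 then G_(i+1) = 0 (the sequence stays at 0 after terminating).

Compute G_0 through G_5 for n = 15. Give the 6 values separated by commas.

(0) 15|_2 = 2^(2 + 1) + 2^2 + 2 + 1 ↦ 3^(3 + 1) + 3^3 + 3 + 1|_3 = 112 ⇒ 111
(1) 111|_3 = 3^(3 + 1) + 3^3 + 3 ↦ 4^(4 + 1) + 4^4 + 4|_4 = 1284 ⇒ 1283
(2) 1283|_4 = 4^(4 + 1) + 4^4 + 3 ↦ 5^(5 + 1) + 5^5 + 3|_5 = 18753 ⇒ 18752
(3) 18752|_5 = 5^(5 + 1) + 5^5 + 2 ↦ 6^(6 + 1) + 6^6 + 2|_6 = 326594 ⇒ 326593
(4) 326593|_6 = 6^(6 + 1) + 6^6 + 1 ↦ 7^(7 + 1) + 7^7 + 1|_7 = 6588345 ⇒ 6588344

15, 111, 1283, 18752, 326593, 6588344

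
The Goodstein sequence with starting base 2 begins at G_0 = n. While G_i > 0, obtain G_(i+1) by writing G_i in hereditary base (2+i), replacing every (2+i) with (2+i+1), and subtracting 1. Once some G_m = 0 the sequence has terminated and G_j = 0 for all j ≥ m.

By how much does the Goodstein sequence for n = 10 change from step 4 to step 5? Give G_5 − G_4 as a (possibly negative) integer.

3935819

base 2: 10 = 2^(2 + 1) + 2; at 3: 3^(3 + 1) + 3 = 84; next = 83
base 3: 83 = 3^(3 + 1) + 2; at 4: 4^(4 + 1) + 2 = 1026; next = 1025
base 4: 1025 = 4^(4 + 1) + 1; at 5: 5^(5 + 1) + 1 = 15626; next = 15625
base 5: 15625 = 5^(5 + 1); at 6: 6^(6 + 1) = 279936; next = 279935
base 6: 279935 = 5·6^6 + 5·6^5 + 5·6^4 + 5·6^3 + 5·6^2 + 5·6 + 5; at 7: 5·7^7 + 5·7^5 + 5·7^4 + 5·7^3 + 5·7^2 + 5·7 + 5 = 4215755; next = 4215754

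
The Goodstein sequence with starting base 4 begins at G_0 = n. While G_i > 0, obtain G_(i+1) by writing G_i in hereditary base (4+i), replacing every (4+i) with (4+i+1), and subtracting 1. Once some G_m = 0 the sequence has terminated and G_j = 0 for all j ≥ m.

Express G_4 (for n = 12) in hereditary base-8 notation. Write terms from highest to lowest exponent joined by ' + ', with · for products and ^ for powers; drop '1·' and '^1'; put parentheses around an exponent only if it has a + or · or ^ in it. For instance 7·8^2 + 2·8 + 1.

2·8 + 1

base 4: 12 = 3·4; at 5: 3·5 = 15; next = 14
base 5: 14 = 2·5 + 4; at 6: 2·6 + 4 = 16; next = 15
base 6: 15 = 2·6 + 3; at 7: 2·7 + 3 = 17; next = 16
base 7: 16 = 2·7 + 2; at 8: 2·8 + 2 = 18; next = 17
base 8: 17 = 2·8 + 1; at 9: 2·9 + 1 = 19; next = 18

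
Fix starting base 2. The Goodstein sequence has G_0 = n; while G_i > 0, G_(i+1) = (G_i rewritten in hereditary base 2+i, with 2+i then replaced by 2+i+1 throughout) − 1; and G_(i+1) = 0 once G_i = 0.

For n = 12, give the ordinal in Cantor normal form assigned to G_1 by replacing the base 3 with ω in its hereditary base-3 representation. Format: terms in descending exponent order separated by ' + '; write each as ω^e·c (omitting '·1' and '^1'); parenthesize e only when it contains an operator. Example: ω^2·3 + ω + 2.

ω^(ω + 1) + ω^2·2 + ω·2 + 2

G_0 = 12. HB_2(12) = 2^(2 + 1) + 2^2. Bump = 108. G_1 = 107.
G_1 = 107. HB_3(107) = 3^(3 + 1) + 2·3^2 + 2·3 + 2. Bump = 1066. G_2 = 1065.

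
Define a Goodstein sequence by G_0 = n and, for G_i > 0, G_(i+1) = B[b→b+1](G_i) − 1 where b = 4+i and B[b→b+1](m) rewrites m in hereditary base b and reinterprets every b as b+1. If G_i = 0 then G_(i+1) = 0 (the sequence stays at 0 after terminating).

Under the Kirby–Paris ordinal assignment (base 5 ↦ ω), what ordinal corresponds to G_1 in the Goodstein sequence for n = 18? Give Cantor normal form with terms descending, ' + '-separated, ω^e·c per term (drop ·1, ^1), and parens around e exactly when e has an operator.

ω^2 + 1

(0) 18|_4 = 4^2 + 2 ↦ 5^2 + 2|_5 = 27 ⇒ 26
(1) 26|_5 = 5^2 + 1 ↦ 6^2 + 1|_6 = 37 ⇒ 36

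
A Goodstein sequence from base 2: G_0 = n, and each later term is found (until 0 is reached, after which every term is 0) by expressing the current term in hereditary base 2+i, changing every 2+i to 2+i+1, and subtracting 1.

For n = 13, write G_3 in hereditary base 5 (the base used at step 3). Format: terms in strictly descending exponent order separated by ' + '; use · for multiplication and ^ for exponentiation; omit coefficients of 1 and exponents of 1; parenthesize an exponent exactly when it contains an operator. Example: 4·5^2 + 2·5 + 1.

step 0: 13 = 2^(2 + 1) + 2^2 + 1; sub 3 for 2: 3^(3 + 1) + 3^3 + 1; = 109; G_1 = 109−1 = 108
step 1: 108 = 3^(3 + 1) + 3^3; sub 4 for 3: 4^(4 + 1) + 4^4; = 1280; G_2 = 1280−1 = 1279
step 2: 1279 = 4^(4 + 1) + 3·4^3 + 3·4^2 + 3·4 + 3; sub 5 for 4: 5^(5 + 1) + 3·5^3 + 3·5^2 + 3·5 + 3; = 16093; G_3 = 16093−1 = 16092
step 3: 16092 = 5^(5 + 1) + 3·5^3 + 3·5^2 + 3·5 + 2; sub 6 for 5: 6^(6 + 1) + 3·6^3 + 3·6^2 + 3·6 + 2; = 280712; G_4 = 280712−1 = 280711

5^(5 + 1) + 3·5^3 + 3·5^2 + 3·5 + 2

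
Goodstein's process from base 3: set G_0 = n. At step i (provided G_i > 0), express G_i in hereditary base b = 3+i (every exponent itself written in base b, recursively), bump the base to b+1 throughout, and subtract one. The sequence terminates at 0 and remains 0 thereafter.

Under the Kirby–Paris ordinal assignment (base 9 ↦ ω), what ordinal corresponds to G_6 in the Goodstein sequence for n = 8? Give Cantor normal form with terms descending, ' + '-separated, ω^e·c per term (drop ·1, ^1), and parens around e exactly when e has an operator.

[0] 8 ≡ 2·3 + 2 (base 3). Lift 4: 10. −1: 9.
[1] 9 ≡ 2·4 + 1 (base 4). Lift 5: 11. −1: 10.
[2] 10 ≡ 2·5 (base 5). Lift 6: 12. −1: 11.
[3] 11 ≡ 6 + 5 (base 6). Lift 7: 12. −1: 11.
[4] 11 ≡ 7 + 4 (base 7). Lift 8: 12. −1: 11.
[5] 11 ≡ 8 + 3 (base 8). Lift 9: 12. −1: 11.

ω + 2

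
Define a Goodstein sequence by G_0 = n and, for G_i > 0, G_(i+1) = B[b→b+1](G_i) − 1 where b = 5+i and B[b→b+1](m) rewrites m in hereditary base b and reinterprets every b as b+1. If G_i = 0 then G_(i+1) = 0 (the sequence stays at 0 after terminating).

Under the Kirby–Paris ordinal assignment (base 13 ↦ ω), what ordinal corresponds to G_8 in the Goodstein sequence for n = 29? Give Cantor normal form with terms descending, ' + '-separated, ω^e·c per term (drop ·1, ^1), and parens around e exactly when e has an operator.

step 0: 29 = 5^2 + 4; sub 6 for 5: 6^2 + 4; = 40; G_1 = 40−1 = 39
step 1: 39 = 6^2 + 3; sub 7 for 6: 7^2 + 3; = 52; G_2 = 52−1 = 51
step 2: 51 = 7^2 + 2; sub 8 for 7: 8^2 + 2; = 66; G_3 = 66−1 = 65
step 3: 65 = 8^2 + 1; sub 9 for 8: 9^2 + 1; = 82; G_4 = 82−1 = 81
step 4: 81 = 9^2; sub 10 for 9: 10^2; = 100; G_5 = 100−1 = 99
step 5: 99 = 9·10 + 9; sub 11 for 10: 9·11 + 9; = 108; G_6 = 108−1 = 107
step 6: 107 = 9·11 + 8; sub 12 for 11: 9·12 + 8; = 116; G_7 = 116−1 = 115
step 7: 115 = 9·12 + 7; sub 13 for 12: 9·13 + 7; = 124; G_8 = 124−1 = 123
step 8: 123 = 9·13 + 6; sub 14 for 13: 9·14 + 6; = 132; G_9 = 132−1 = 131

ω·9 + 6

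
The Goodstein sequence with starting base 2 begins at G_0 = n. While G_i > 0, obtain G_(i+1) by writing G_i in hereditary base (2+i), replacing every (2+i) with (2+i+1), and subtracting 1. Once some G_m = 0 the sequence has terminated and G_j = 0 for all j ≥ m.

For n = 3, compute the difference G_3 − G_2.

(0) 3|_2 = 2 + 1 ↦ 3 + 1|_3 = 4 ⇒ 3
(1) 3|_3 = 3 ↦ 4|_4 = 4 ⇒ 3
(2) 3|_4 = 3 ↦ 3|_5 = 3 ⇒ 2

-1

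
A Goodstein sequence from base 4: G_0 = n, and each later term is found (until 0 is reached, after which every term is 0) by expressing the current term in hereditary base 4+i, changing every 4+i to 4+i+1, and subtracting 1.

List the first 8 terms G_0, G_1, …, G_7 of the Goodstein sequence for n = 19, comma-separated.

19, 27, 37, 49, 63, 69, 75, 81

G_0 = 19. HB_4(19) = 4^2 + 3. Bump = 28. G_1 = 27.
G_1 = 27. HB_5(27) = 5^2 + 2. Bump = 38. G_2 = 37.
G_2 = 37. HB_6(37) = 6^2 + 1. Bump = 50. G_3 = 49.
G_3 = 49. HB_7(49) = 7^2. Bump = 64. G_4 = 63.
G_4 = 63. HB_8(63) = 7·8 + 7. Bump = 70. G_5 = 69.
G_5 = 69. HB_9(69) = 7·9 + 6. Bump = 76. G_6 = 75.
G_6 = 75. HB_10(75) = 7·10 + 5. Bump = 82. G_7 = 81.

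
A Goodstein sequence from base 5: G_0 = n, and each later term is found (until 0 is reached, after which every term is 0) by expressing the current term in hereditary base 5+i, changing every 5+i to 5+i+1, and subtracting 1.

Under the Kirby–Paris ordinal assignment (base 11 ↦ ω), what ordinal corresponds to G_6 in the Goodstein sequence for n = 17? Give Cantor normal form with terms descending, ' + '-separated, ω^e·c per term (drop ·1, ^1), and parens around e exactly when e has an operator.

ω·2 + 4

[0] 17 ≡ 3·5 + 2 (base 5). Lift 6: 20. −1: 19.
[1] 19 ≡ 3·6 + 1 (base 6). Lift 7: 22. −1: 21.
[2] 21 ≡ 3·7 (base 7). Lift 8: 24. −1: 23.
[3] 23 ≡ 2·8 + 7 (base 8). Lift 9: 25. −1: 24.
[4] 24 ≡ 2·9 + 6 (base 9). Lift 10: 26. −1: 25.
[5] 25 ≡ 2·10 + 5 (base 10). Lift 11: 27. −1: 26.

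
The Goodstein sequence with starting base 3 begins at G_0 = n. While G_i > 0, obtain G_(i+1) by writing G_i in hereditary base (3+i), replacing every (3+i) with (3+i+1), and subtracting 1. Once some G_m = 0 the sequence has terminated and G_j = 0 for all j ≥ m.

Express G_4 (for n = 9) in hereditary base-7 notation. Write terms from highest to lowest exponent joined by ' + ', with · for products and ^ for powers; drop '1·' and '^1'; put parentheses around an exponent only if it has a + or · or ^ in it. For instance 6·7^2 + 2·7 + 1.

G_0=9  [base 3] 3^2  →[3↦4]→  4^2 = 16  −1 ⇒ G_1=15
G_1=15  [base 4] 3·4 + 3  →[4↦5]→  3·5 + 3 = 18  −1 ⇒ G_2=17
G_2=17  [base 5] 3·5 + 2  →[5↦6]→  3·6 + 2 = 20  −1 ⇒ G_3=19
G_3=19  [base 6] 3·6 + 1  →[6↦7]→  3·7 + 1 = 22  −1 ⇒ G_4=21
G_4=21  [base 7] 3·7  →[7↦8]→  3·8 = 24  −1 ⇒ G_5=23

3·7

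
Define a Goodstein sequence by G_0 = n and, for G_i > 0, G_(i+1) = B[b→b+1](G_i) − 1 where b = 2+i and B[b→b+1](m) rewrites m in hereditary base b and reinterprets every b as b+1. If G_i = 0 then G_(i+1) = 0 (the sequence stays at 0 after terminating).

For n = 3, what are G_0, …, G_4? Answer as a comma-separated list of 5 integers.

3, 3, 3, 2, 1

G_0=3  [base 2] 2 + 1  →[2↦3]→  3 + 1 = 4  −1 ⇒ G_1=3
G_1=3  [base 3] 3  →[3↦4]→  4 = 4  −1 ⇒ G_2=3
G_2=3  [base 4] 3  →[4↦5]→  3 = 3  −1 ⇒ G_3=2
G_3=2  [base 5] 2  →[5↦6]→  2 = 2  −1 ⇒ G_4=1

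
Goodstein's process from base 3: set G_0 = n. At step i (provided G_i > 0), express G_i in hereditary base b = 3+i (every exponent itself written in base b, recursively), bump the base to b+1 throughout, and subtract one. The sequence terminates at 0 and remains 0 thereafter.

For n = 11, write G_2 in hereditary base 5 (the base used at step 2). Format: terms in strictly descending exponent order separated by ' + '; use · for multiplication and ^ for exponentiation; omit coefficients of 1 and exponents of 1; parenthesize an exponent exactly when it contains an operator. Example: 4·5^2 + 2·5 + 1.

[0] 11 ≡ 3^2 + 2 (base 3). Lift 4: 18. −1: 17.
[1] 17 ≡ 4^2 + 1 (base 4). Lift 5: 26. −1: 25.

5^2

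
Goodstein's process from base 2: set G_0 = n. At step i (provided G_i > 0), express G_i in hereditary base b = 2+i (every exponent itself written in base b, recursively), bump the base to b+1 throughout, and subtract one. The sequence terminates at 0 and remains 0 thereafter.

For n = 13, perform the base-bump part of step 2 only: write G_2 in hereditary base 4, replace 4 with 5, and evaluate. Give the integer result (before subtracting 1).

16093

i=0: 13 = 2^(2 + 1) + 2^2 + 1 (b=2); 2→3: 3^(3 + 1) + 3^3 + 1 = 109; 109−1 = 108
i=1: 108 = 3^(3 + 1) + 3^3 (b=3); 3→4: 4^(4 + 1) + 4^4 = 1280; 1280−1 = 1279
i=2: 1279 = 4^(4 + 1) + 3·4^3 + 3·4^2 + 3·4 + 3 (b=4); 4→5: 5^(5 + 1) + 3·5^3 + 3·5^2 + 3·5 + 3 = 16093; 16093−1 = 16092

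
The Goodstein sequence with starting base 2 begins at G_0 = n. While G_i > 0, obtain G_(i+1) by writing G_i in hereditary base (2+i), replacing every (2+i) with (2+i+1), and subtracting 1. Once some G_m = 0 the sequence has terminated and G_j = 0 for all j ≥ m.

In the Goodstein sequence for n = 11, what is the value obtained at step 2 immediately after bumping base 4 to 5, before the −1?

15628

[0] 11 ≡ 2^(2 + 1) + 2 + 1 (base 2). Lift 3: 85. −1: 84.
[1] 84 ≡ 3^(3 + 1) + 3 (base 3). Lift 4: 1028. −1: 1027.
[2] 1027 ≡ 4^(4 + 1) + 3 (base 4). Lift 5: 15628. −1: 15627.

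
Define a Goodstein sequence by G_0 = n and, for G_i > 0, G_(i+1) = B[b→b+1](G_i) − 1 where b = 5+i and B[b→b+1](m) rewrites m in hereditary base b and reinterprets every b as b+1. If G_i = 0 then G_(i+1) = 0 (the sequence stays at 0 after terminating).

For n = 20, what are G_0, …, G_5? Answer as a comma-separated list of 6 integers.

20, 23, 25, 27, 29, 31

base 5: 20 = 4·5; at 6: 4·6 = 24; next = 23
base 6: 23 = 3·6 + 5; at 7: 3·7 + 5 = 26; next = 25
base 7: 25 = 3·7 + 4; at 8: 3·8 + 4 = 28; next = 27
base 8: 27 = 3·8 + 3; at 9: 3·9 + 3 = 30; next = 29
base 9: 29 = 3·9 + 2; at 10: 3·10 + 2 = 32; next = 31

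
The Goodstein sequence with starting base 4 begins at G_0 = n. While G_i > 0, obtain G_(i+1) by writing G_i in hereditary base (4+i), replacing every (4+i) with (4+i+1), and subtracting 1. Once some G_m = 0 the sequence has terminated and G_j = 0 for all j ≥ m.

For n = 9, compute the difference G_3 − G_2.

G_0 = 9. HB_4(9) = 2·4 + 1. Bump = 11. G_1 = 10.
G_1 = 10. HB_5(10) = 2·5. Bump = 12. G_2 = 11.
G_2 = 11. HB_6(11) = 6 + 5. Bump = 12. G_3 = 11.

0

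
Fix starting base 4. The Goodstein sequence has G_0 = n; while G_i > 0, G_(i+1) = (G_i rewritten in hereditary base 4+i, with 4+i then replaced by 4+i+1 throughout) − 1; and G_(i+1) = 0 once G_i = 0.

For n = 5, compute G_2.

i=0: 5 = 4 + 1 (b=4); 4→5: 5 + 1 = 6; 6−1 = 5
i=1: 5 = 5 (b=5); 5→6: 6 = 6; 6−1 = 5
i=2: 5 = 5 (b=6); 6→7: 5 = 5; 5−1 = 4

5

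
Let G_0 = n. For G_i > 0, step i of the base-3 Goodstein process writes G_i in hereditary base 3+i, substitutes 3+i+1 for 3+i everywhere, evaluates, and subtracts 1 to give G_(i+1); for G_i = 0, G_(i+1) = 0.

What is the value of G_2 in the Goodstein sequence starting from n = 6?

7

i=0: 6 = 2·3 (b=3); 3→4: 2·4 = 8; 8−1 = 7
i=1: 7 = 4 + 3 (b=4); 4→5: 5 + 3 = 8; 8−1 = 7
i=2: 7 = 5 + 2 (b=5); 5→6: 6 + 2 = 8; 8−1 = 7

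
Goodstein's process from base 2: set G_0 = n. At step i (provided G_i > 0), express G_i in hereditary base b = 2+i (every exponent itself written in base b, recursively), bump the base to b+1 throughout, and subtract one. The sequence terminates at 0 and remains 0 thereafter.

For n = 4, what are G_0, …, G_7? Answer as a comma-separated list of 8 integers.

G_0=4  [base 2] 2^2  →[2↦3]→  3^3 = 27  −1 ⇒ G_1=26
G_1=26  [base 3] 2·3^2 + 2·3 + 2  →[3↦4]→  2·4^2 + 2·4 + 2 = 42  −1 ⇒ G_2=41
G_2=41  [base 4] 2·4^2 + 2·4 + 1  →[4↦5]→  2·5^2 + 2·5 + 1 = 61  −1 ⇒ G_3=60
G_3=60  [base 5] 2·5^2 + 2·5  →[5↦6]→  2·6^2 + 2·6 = 84  −1 ⇒ G_4=83
G_4=83  [base 6] 2·6^2 + 6 + 5  →[6↦7]→  2·7^2 + 7 + 5 = 110  −1 ⇒ G_5=109
G_5=109  [base 7] 2·7^2 + 7 + 4  →[7↦8]→  2·8^2 + 8 + 4 = 140  −1 ⇒ G_6=139
G_6=139  [base 8] 2·8^2 + 8 + 3  →[8↦9]→  2·9^2 + 9 + 3 = 174  −1 ⇒ G_7=173

4, 26, 41, 60, 83, 109, 139, 173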